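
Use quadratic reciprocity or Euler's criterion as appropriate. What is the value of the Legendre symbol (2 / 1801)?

1

Pull out 2: since 1801 ≡ 1 (mod 8), (2/1801) = +1.
Reached (1/1801) = 1. Collecting the sign flips along the way, the symbol is +1.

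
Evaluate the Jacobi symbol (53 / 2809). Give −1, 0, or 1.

0

Reciprocity: 53 ≡ 1 and 2809 ≡ 1 (mod 4), so (53/2809) = +(2809/53).
Reduce top mod 53: now compute (0/53).
Top reduces to 0: gcd > 1, so the symbol is 0.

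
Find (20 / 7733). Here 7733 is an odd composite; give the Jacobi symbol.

Pull out 2^2: since 7733 ≡ 5 (mod 8), (2/7733) = -1, so (2/7733)^2 = +1.
Reciprocity: 5 ≡ 1 and 7733 ≡ 1 (mod 4), so (5/7733) = +(7733/5).
Reduce top mod 5: now compute (3/5).
Reciprocity: 3 ≡ 3 and 5 ≡ 1 (mod 4), so (3/5) = +(5/3).
Reduce top mod 3: now compute (2/3).
Pull out 2: since 3 ≡ 3 (mod 8), (2/3) = -1.
Reached (1/3) = 1. Collecting the sign flips along the way, the symbol is -1.

-1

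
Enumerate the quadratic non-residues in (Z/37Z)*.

Square k = 1,…,18 (k and 37−k give the same square):
1²=1, 2²=4, 3²=9, 4²=16, 5²=25, 6²=36, 7²≡12, 8²≡27, 9²≡7, 10²≡26, 11²≡10, 12²≡33, 13²≡21, 14²≡11, 15²≡3, 16²≡34, 17²≡30, 18²≡28 (mod 37).
The residues are {1, 3, 4, 7, 9, 10, 11, 12, 16, 21, 25, 26, 27, 28, 30, 33, 34, 36}; the non-residues are the remaining 18 nonzero classes.

2 5 6 8 13 14 15 17 18 19 20 22 23 24 29 31 32 35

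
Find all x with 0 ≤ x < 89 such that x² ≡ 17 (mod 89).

89 ≡ 1 (mod 4), so we find a root by search.
Trying successive values, 27² = 729 ≡ 17 (mod 89). The other root is 89 − 27 = 62.

27, 62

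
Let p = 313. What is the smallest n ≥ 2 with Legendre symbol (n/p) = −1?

(2/313) = +1, so 2 is a residue.
(3/313) = +1, so 3 is a residue.
(4/313) = +1, so 4 is a residue.
(5/313) = −1, so 5 is the smallest positive non-residue mod 313.

5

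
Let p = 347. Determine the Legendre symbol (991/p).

Euler's criterion: (991/347) ≡ 297^173 (mod 347).
297^2 ≡ 71 (mod 347)
297^4 ≡ 183 (mod 347)
297^8 ≡ 177 (mod 347)
297^16 ≡ 99 (mod 347)
297^32 ≡ 85 (mod 347)
297^64 ≡ 285 (mod 347)
297^128 ≡ 27 (mod 347)
297^173 = 297^(128+32+8+4+1) ≡ 1 (mod 347).
Result is 1, so (991/347) = 1.

1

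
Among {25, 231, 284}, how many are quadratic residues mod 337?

1

(25/337) = +1 → QR.
(231/337) = -1 → non-residue.
(284/337) = -1 → non-residue.
Total quadratic residues among the 3: 1.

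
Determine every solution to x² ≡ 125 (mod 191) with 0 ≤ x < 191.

70, 121

Since 191 ≡ 3 (mod 4), a square root of 125 is 125^((191+1)/4) = 125^48 mod 191.
Repeated squaring: 125^2≡154, 125^4≡32, 125^8≡69, 125^16≡177, 125^32≡5 (mod 191).
125^48 = 125^(32+16) ≡ 121 (mod 191).
Check: 121² = 14641 ≡ 125 (mod 191). The two roots are 70 and 121.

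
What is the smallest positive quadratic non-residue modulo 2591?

(2/2591) = +1, so 2 is a residue.
(3/2591) = +1, so 3 is a residue.
(4/2591) = +1, so 4 is a residue.
(5/2591) = +1, so 5 is a residue.
(6/2591) = +1, so 6 is a residue.
(7/2591) = −1, so 7 is the smallest positive non-residue mod 2591.

7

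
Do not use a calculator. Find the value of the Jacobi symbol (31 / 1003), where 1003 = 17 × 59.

Reciprocity: 31 ≡ 3 and 1003 ≡ 3 (mod 4), so (31/1003) = −(1003/31).
Reduce top mod 31: now compute (11/31).
Reciprocity: 11 ≡ 3 and 31 ≡ 3 (mod 4), so (11/31) = −(31/11).
Reduce top mod 11: now compute (9/11).
Reciprocity: 9 ≡ 1 and 11 ≡ 3 (mod 4), so (9/11) = +(11/9).
Reduce top mod 9: now compute (2/9).
Pull out 2: since 9 ≡ 1 (mod 8), (2/9) = +1.
Reached (1/9) = 1. Collecting the sign flips along the way, the symbol is +1.

1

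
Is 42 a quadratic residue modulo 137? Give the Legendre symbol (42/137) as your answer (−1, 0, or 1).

-1

Euler's criterion: (42/137) ≡ 42^68 (mod 137).
42^2 ≡ 120 (mod 137)
42^4 ≡ 15 (mod 137)
42^8 ≡ 88 (mod 137)
42^16 ≡ 72 (mod 137)
42^32 ≡ 115 (mod 137)
42^64 ≡ 73 (mod 137)
42^68 = 42^(64+4) ≡ 136 (mod 137).
Result is 136 ≡ −1, so (42/137) = −1.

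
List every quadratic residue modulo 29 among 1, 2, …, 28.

1 4 5 6 7 9 13 16 20 22 23 24 25 28

Square k = 1,…,14 (k and 29−k give the same square):
1²=1, 2²=4, 3²=9, 4²=16, 5²=25, 6²≡7, 7²≡20, 8²≡6, 9²≡23, 10²≡13, 11²≡5, 12²≡28, 13²≡24, 14²≡22 (mod 29).
So the quadratic residues mod 29 are {1, 4, 5, 6, 7, 9, 13, 16, 20, 22, 23, 24, 25, 28}.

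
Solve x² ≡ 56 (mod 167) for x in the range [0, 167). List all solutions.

Since 167 ≡ 3 (mod 4), a square root of 56 is 56^((167+1)/4) = 56^42 mod 167.
Repeated squaring: 56^2≡130, 56^4≡33, 56^8≡87, 56^16≡54, 56^32≡77 (mod 167).
56^42 = 56^(32+8+2) ≡ 132 (mod 167).
Check: 132² = 17424 ≡ 56 (mod 167). The two roots are 35 and 132.

35, 132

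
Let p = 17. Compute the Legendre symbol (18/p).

First reduce: 18 ≡ 1 (mod 17).
Reached (1/17) = 1. Collecting the sign flips along the way, the symbol is +1.

1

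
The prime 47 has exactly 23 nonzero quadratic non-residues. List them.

5, 10, 11, 13, 15, 19, 20, 22, 23, 26, 29, 30, 31, 33, 35, 38, 39, 40, 41, 43, 44, 45, 46

Square k = 1,…,23 (k and 47−k give the same square):
1²=1, 2²=4, 3²=9, 4²=16, 5²=25, 6²=36, 7²≡2, 8²≡17, 9²≡34, 10²≡6, 11²≡27, 12²≡3, 13²≡28, 14²≡8, 15²≡37, 16²≡21, 17²≡7, 18²≡42, 19²≡32, 20²≡24, 21²≡18, 22²≡14, 23²≡12 (mod 47).
The residues are {1, 2, 3, 4, 6, 7, 8, 9, 12, 14, 16, 17, 18, 21, 24, 25, 27, 28, 32, 34, 36, 37, 42}; the non-residues are the remaining 23 nonzero classes.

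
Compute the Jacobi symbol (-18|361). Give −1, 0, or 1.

First reduce: -18 ≡ 343 (mod 361).
Reciprocity: 343 ≡ 3 and 361 ≡ 1 (mod 4), so (343/361) = +(361/343).
Reduce top mod 343: now compute (18/343).
Pull out 2: since 343 ≡ 7 (mod 8), (2/343) = +1.
Reciprocity: 9 ≡ 1 and 343 ≡ 3 (mod 4), so (9/343) = +(343/9).
Reduce top mod 9: now compute (1/9).
Reached (1/9) = 1. Collecting the sign flips along the way, the symbol is +1.

1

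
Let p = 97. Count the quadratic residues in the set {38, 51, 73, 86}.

(38/97) = -1 → non-residue.
(51/97) = -1 → non-residue.
(73/97) = +1 → QR.
(86/97) = +1 → QR.
Total quadratic residues among the 4: 2.

2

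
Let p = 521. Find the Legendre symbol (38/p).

-1

Pull out 2: since 521 ≡ 1 (mod 8), (2/521) = +1.
Reciprocity: 19 ≡ 3 and 521 ≡ 1 (mod 4), so (19/521) = +(521/19).
Reduce top mod 19: now compute (8/19).
Pull out 2^3: since 19 ≡ 3 (mod 8), (2/19) = -1, so (2/19)^3 = -1.
Reached (1/19) = 1. Collecting the sign flips along the way, the symbol is -1.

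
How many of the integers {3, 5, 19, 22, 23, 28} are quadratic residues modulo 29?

4

(3/29) = -1 → non-residue.
(5/29) = +1 → QR.
(19/29) = -1 → non-residue.
(22/29) = +1 → QR.
(23/29) = +1 → QR.
(28/29) = +1 → QR.
Total quadratic residues among the 6: 4.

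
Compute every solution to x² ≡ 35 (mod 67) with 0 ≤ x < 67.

Since 67 ≡ 3 (mod 4), a square root of 35 is 35^((67+1)/4) = 35^17 mod 67.
Repeated squaring: 35^2≡19, 35^4≡26, 35^8≡6, 35^16≡36 (mod 67).
35^17 = 35^(16+1) ≡ 54 (mod 67).
Check: 54² = 2916 ≡ 35 (mod 67). The two roots are 13 and 54.

13, 54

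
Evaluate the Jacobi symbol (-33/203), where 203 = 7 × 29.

First reduce: -33 ≡ 170 (mod 203).
Pull out 2: since 203 ≡ 3 (mod 8), (2/203) = -1.
Reciprocity: 85 ≡ 1 and 203 ≡ 3 (mod 4), so (85/203) = +(203/85).
Reduce top mod 85: now compute (33/85).
Reciprocity: 33 ≡ 1 and 85 ≡ 1 (mod 4), so (33/85) = +(85/33).
Reduce top mod 33: now compute (19/33).
Reciprocity: 19 ≡ 3 and 33 ≡ 1 (mod 4), so (19/33) = +(33/19).
Reduce top mod 19: now compute (14/19).
Pull out 2: since 19 ≡ 3 (mod 8), (2/19) = -1.
Reciprocity: 7 ≡ 3 and 19 ≡ 3 (mod 4), so (7/19) = −(19/7).
Reduce top mod 7: now compute (5/7).
Reciprocity: 5 ≡ 1 and 7 ≡ 3 (mod 4), so (5/7) = +(7/5).
Reduce top mod 5: now compute (2/5).
Pull out 2: since 5 ≡ 5 (mod 8), (2/5) = -1.
Reached (1/5) = 1. Collecting the sign flips along the way, the symbol is +1.

1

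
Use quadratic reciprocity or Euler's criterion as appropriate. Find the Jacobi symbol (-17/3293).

-1

First reduce: -17 ≡ 3276 (mod 3293).
Pull out 2^2: since 3293 ≡ 5 (mod 8), (2/3293) = -1, so (2/3293)^2 = +1.
Reciprocity: 819 ≡ 3 and 3293 ≡ 1 (mod 4), so (819/3293) = +(3293/819).
Reduce top mod 819: now compute (17/819).
Reciprocity: 17 ≡ 1 and 819 ≡ 3 (mod 4), so (17/819) = +(819/17).
Reduce top mod 17: now compute (3/17).
Reciprocity: 3 ≡ 3 and 17 ≡ 1 (mod 4), so (3/17) = +(17/3).
Reduce top mod 3: now compute (2/3).
Pull out 2: since 3 ≡ 3 (mod 8), (2/3) = -1.
Reached (1/3) = 1. Collecting the sign flips along the way, the symbol is -1.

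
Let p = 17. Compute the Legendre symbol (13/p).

Euler's criterion: (13/17) ≡ 13^8 (mod 17).
13^2 ≡ 16 (mod 17)
13^4 ≡ 1 (mod 17)
13^8 ≡ 1 (mod 17)
13^8 = 13^(8) ≡ 1 (mod 17).
Result is 1, so (13/17) = 1.

1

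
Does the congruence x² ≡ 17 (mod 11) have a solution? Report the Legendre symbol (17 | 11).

-1

First reduce: 17 ≡ 6 (mod 11).
Pull out 2: since 11 ≡ 3 (mod 8), (2/11) = -1.
Reciprocity: 3 ≡ 3 and 11 ≡ 3 (mod 4), so (3/11) = −(11/3).
Reduce top mod 3: now compute (2/3).
Pull out 2: since 3 ≡ 3 (mod 8), (2/3) = -1.
Reached (1/3) = 1. Collecting the sign flips along the way, the symbol is -1.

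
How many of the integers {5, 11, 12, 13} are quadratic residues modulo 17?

1

(5/17) = -1 → non-residue.
(11/17) = -1 → non-residue.
(12/17) = -1 → non-residue.
(13/17) = +1 → QR.
Total quadratic residues among the 4: 1.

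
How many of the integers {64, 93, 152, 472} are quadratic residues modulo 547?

3

(64/547) = +1 → QR.
(93/547) = +1 → QR.
(152/547) = -1 → non-residue.
(472/547) = +1 → QR.
Total quadratic residues among the 4: 3.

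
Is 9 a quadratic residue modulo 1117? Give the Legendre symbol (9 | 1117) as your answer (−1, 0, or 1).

1

Reciprocity: 9 ≡ 1 and 1117 ≡ 1 (mod 4), so (9/1117) = +(1117/9).
Reduce top mod 9: now compute (1/9).
Reached (1/9) = 1. Collecting the sign flips along the way, the symbol is +1.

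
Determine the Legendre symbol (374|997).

Pull out 2: since 997 ≡ 5 (mod 8), (2/997) = -1.
Reciprocity: 187 ≡ 3 and 997 ≡ 1 (mod 4), so (187/997) = +(997/187).
Reduce top mod 187: now compute (62/187).
Pull out 2: since 187 ≡ 3 (mod 8), (2/187) = -1.
Reciprocity: 31 ≡ 3 and 187 ≡ 3 (mod 4), so (31/187) = −(187/31).
Reduce top mod 31: now compute (1/31).
Reached (1/31) = 1. Collecting the sign flips along the way, the symbol is -1.

-1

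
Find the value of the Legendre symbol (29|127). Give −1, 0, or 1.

Reciprocity: 29 ≡ 1 and 127 ≡ 3 (mod 4), so (29/127) = +(127/29).
Reduce top mod 29: now compute (11/29).
Reciprocity: 11 ≡ 3 and 29 ≡ 1 (mod 4), so (11/29) = +(29/11).
Reduce top mod 11: now compute (7/11).
Reciprocity: 7 ≡ 3 and 11 ≡ 3 (mod 4), so (7/11) = −(11/7).
Reduce top mod 7: now compute (4/7).
Pull out 2^2: since 7 ≡ 7 (mod 8), (2/7) = +1, so (2/7)^2 = +1.
Reached (1/7) = 1. Collecting the sign flips along the way, the symbol is -1.

-1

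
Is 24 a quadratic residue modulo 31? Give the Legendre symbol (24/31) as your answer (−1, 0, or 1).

-1

Euler's criterion: (24/31) ≡ 24^15 (mod 31).
24^2 ≡ 18 (mod 31)
24^4 ≡ 14 (mod 31)
24^8 ≡ 10 (mod 31)
24^15 = 24^(8+4+2+1) ≡ 30 (mod 31).
Result is 30 ≡ −1, so (24/31) = −1.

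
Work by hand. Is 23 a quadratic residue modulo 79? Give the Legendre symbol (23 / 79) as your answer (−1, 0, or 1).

1

Reciprocity: 23 ≡ 3 and 79 ≡ 3 (mod 4), so (23/79) = −(79/23).
Reduce top mod 23: now compute (10/23).
Pull out 2: since 23 ≡ 7 (mod 8), (2/23) = +1.
Reciprocity: 5 ≡ 1 and 23 ≡ 3 (mod 4), so (5/23) = +(23/5).
Reduce top mod 5: now compute (3/5).
Reciprocity: 3 ≡ 3 and 5 ≡ 1 (mod 4), so (3/5) = +(5/3).
Reduce top mod 3: now compute (2/3).
Pull out 2: since 3 ≡ 3 (mod 8), (2/3) = -1.
Reached (1/3) = 1. Collecting the sign flips along the way, the symbol is +1.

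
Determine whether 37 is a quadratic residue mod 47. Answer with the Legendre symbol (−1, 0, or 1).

Reciprocity: 37 ≡ 1 and 47 ≡ 3 (mod 4), so (37/47) = +(47/37).
Reduce top mod 37: now compute (10/37).
Pull out 2: since 37 ≡ 5 (mod 8), (2/37) = -1.
Reciprocity: 5 ≡ 1 and 37 ≡ 1 (mod 4), so (5/37) = +(37/5).
Reduce top mod 5: now compute (2/5).
Pull out 2: since 5 ≡ 5 (mod 8), (2/5) = -1.
Reached (1/5) = 1. Collecting the sign flips along the way, the symbol is +1.

1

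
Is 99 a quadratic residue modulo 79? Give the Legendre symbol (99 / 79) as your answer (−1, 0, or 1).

1

First reduce: 99 ≡ 20 (mod 79).
Pull out 2^2: since 79 ≡ 7 (mod 8), (2/79) = +1, so (2/79)^2 = +1.
Reciprocity: 5 ≡ 1 and 79 ≡ 3 (mod 4), so (5/79) = +(79/5).
Reduce top mod 5: now compute (4/5).
Pull out 2^2: since 5 ≡ 5 (mod 8), (2/5) = -1, so (2/5)^2 = +1.
Reached (1/5) = 1. Collecting the sign flips along the way, the symbol is +1.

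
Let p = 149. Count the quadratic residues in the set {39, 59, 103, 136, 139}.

2

(39/149) = +1 → QR.
(59/149) = -1 → non-residue.
(103/149) = +1 → QR.
(136/149) = -1 → non-residue.
(139/149) = -1 → non-residue.
Total quadratic residues among the 5: 2.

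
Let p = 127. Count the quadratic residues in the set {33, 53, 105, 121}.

(33/127) = -1 → non-residue.
(53/127) = -1 → non-residue.
(105/127) = -1 → non-residue.
(121/127) = +1 → QR.
Total quadratic residues among the 4: 1.

1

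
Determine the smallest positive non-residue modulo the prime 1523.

2

(2/1523) = −1, so 2 is the smallest positive non-residue mod 1523.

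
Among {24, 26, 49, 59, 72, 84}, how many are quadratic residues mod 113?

3

(24/113) = -1 → non-residue.
(26/113) = +1 → QR.
(49/113) = +1 → QR.
(59/113) = -1 → non-residue.
(72/113) = +1 → QR.
(84/113) = -1 → non-residue.
Total quadratic residues among the 6: 3.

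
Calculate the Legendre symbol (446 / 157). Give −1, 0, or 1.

First reduce: 446 ≡ 132 (mod 157).
Pull out 2^2: since 157 ≡ 5 (mod 8), (2/157) = -1, so (2/157)^2 = +1.
Reciprocity: 33 ≡ 1 and 157 ≡ 1 (mod 4), so (33/157) = +(157/33).
Reduce top mod 33: now compute (25/33).
Reciprocity: 25 ≡ 1 and 33 ≡ 1 (mod 4), so (25/33) = +(33/25).
Reduce top mod 25: now compute (8/25).
Pull out 2^3: since 25 ≡ 1 (mod 8), (2/25) = +1, so (2/25)^3 = +1.
Reached (1/25) = 1. Collecting the sign flips along the way, the symbol is +1.

1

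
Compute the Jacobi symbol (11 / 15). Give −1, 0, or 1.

Reciprocity: 11 ≡ 3 and 15 ≡ 3 (mod 4), so (11/15) = −(15/11).
Reduce top mod 11: now compute (4/11).
Pull out 2^2: since 11 ≡ 3 (mod 8), (2/11) = -1, so (2/11)^2 = +1.
Reached (1/11) = 1. Collecting the sign flips along the way, the symbol is -1.

-1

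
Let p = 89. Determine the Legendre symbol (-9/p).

1

Euler's criterion: (-9/89) ≡ 80^44 (mod 89).
80^2 ≡ 81 (mod 89)
80^4 ≡ 64 (mod 89)
80^8 ≡ 2 (mod 89)
80^16 ≡ 4 (mod 89)
80^32 ≡ 16 (mod 89)
80^44 = 80^(32+8+4) ≡ 1 (mod 89).
Result is 1, so (-9/89) = 1.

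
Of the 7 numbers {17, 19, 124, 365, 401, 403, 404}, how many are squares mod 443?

2

(17/443) = +1 → QR.
(19/443) = -1 → non-residue.
(124/443) = -1 → non-residue.
(365/443) = +1 → QR.
(401/443) = -1 → non-residue.
(403/443) = -1 → non-residue.
(404/443) = -1 → non-residue.
Total quadratic residues among the 7: 2.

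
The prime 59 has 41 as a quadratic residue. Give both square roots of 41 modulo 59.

10, 49

Since 59 ≡ 3 (mod 4), a square root of 41 is 41^((59+1)/4) = 41^15 mod 59.
Repeated squaring: 41^2≡29, 41^4≡15, 41^8≡48 (mod 59).
41^15 = 41^(8+4+2+1) ≡ 49 (mod 59).
Check: 49² = 2401 ≡ 41 (mod 59). The two roots are 10 and 49.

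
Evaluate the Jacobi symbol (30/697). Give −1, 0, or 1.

-1

Pull out 2: since 697 ≡ 1 (mod 8), (2/697) = +1.
Reciprocity: 15 ≡ 3 and 697 ≡ 1 (mod 4), so (15/697) = +(697/15).
Reduce top mod 15: now compute (7/15).
Reciprocity: 7 ≡ 3 and 15 ≡ 3 (mod 4), so (7/15) = −(15/7).
Reduce top mod 7: now compute (1/7).
Reached (1/7) = 1. Collecting the sign flips along the way, the symbol is -1.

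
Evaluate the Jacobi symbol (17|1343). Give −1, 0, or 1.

0

Reciprocity: 17 ≡ 1 and 1343 ≡ 3 (mod 4), so (17/1343) = +(1343/17).
Reduce top mod 17: now compute (0/17).
Top reduces to 0: gcd > 1, so the symbol is 0.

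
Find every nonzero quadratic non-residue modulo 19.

Square k = 1,…,9 (k and 19−k give the same square):
1²=1, 2²=4, 3²=9, 4²=16, 5²≡6, 6²≡17, 7²≡11, 8²≡7, 9²≡5 (mod 19).
The residues are {1, 4, 5, 6, 7, 9, 11, 16, 17}; the non-residues are the remaining 9 nonzero classes.

2 3 8 10 12 13 14 15 18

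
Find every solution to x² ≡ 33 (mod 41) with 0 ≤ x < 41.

19, 22

41 ≡ 1 (mod 4), so we find a root by search.
Trying successive values, 19² = 361 ≡ 33 (mod 41). The other root is 41 − 19 = 22.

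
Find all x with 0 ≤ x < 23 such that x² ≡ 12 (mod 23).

9, 14

Since 23 ≡ 3 (mod 4), a square root of 12 is 12^((23+1)/4) = 12^6 mod 23.
Repeated squaring: 12^2≡6, 12^4≡13 (mod 23).
12^6 = 12^(4+2) ≡ 9 (mod 23).
Check: 9² = 81 ≡ 12 (mod 23). The two roots are 9 and 14.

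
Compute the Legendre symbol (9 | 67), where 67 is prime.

Reciprocity: 9 ≡ 1 and 67 ≡ 3 (mod 4), so (9/67) = +(67/9).
Reduce top mod 9: now compute (4/9).
Pull out 2^2: since 9 ≡ 1 (mod 8), (2/9) = +1, so (2/9)^2 = +1.
Reached (1/9) = 1. Collecting the sign flips along the way, the symbol is +1.

1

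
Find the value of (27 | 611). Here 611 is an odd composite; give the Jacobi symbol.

Reciprocity: 27 ≡ 3 and 611 ≡ 3 (mod 4), so (27/611) = −(611/27).
Reduce top mod 27: now compute (17/27).
Reciprocity: 17 ≡ 1 and 27 ≡ 3 (mod 4), so (17/27) = +(27/17).
Reduce top mod 17: now compute (10/17).
Pull out 2: since 17 ≡ 1 (mod 8), (2/17) = +1.
Reciprocity: 5 ≡ 1 and 17 ≡ 1 (mod 4), so (5/17) = +(17/5).
Reduce top mod 5: now compute (2/5).
Pull out 2: since 5 ≡ 5 (mod 8), (2/5) = -1.
Reached (1/5) = 1. Collecting the sign flips along the way, the symbol is +1.

1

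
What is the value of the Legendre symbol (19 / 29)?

Euler's criterion: (19/29) ≡ 19^14 (mod 29).
19^2 ≡ 13 (mod 29)
19^4 ≡ 24 (mod 29)
19^8 ≡ 25 (mod 29)
19^14 = 19^(8+4+2) ≡ 28 (mod 29).
Result is 28 ≡ −1, so (19/29) = −1.

-1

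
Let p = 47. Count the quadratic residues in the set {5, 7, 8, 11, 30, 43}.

(5/47) = -1 → non-residue.
(7/47) = +1 → QR.
(8/47) = +1 → QR.
(11/47) = -1 → non-residue.
(30/47) = -1 → non-residue.
(43/47) = -1 → non-residue.
Total quadratic residues among the 6: 2.

2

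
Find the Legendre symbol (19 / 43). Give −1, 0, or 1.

Reciprocity: 19 ≡ 3 and 43 ≡ 3 (mod 4), so (19/43) = −(43/19).
Reduce top mod 19: now compute (5/19).
Reciprocity: 5 ≡ 1 and 19 ≡ 3 (mod 4), so (5/19) = +(19/5).
Reduce top mod 5: now compute (4/5).
Pull out 2^2: since 5 ≡ 5 (mod 8), (2/5) = -1, so (2/5)^2 = +1.
Reached (1/5) = 1. Collecting the sign flips along the way, the symbol is -1.

-1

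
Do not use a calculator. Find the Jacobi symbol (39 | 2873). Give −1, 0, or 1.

0

Reciprocity: 39 ≡ 3 and 2873 ≡ 1 (mod 4), so (39/2873) = +(2873/39).
Reduce top mod 39: now compute (26/39).
Pull out 2: since 39 ≡ 7 (mod 8), (2/39) = +1.
Reciprocity: 13 ≡ 1 and 39 ≡ 3 (mod 4), so (13/39) = +(39/13).
Reduce top mod 13: now compute (0/13).
Top reduces to 0: gcd > 1, so the symbol is 0.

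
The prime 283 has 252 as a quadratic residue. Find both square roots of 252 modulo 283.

95, 188

Since 283 ≡ 3 (mod 4), a square root of 252 is 252^((283+1)/4) = 252^71 mod 283.
Repeated squaring: 252^2≡112, 252^4≡92, 252^8≡257, 252^16≡110, 252^32≡214, 252^64≡233 (mod 283).
252^71 = 252^(64+4+2+1) ≡ 95 (mod 283).
Check: 95² = 9025 ≡ 252 (mod 283). The two roots are 95 and 188.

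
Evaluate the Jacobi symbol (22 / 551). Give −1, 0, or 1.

Pull out 2: since 551 ≡ 7 (mod 8), (2/551) = +1.
Reciprocity: 11 ≡ 3 and 551 ≡ 3 (mod 4), so (11/551) = −(551/11).
Reduce top mod 11: now compute (1/11).
Reached (1/11) = 1. Collecting the sign flips along the way, the symbol is -1.

-1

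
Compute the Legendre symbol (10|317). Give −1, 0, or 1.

Pull out 2: since 317 ≡ 5 (mod 8), (2/317) = -1.
Reciprocity: 5 ≡ 1 and 317 ≡ 1 (mod 4), so (5/317) = +(317/5).
Reduce top mod 5: now compute (2/5).
Pull out 2: since 5 ≡ 5 (mod 8), (2/5) = -1.
Reached (1/5) = 1. Collecting the sign flips along the way, the symbol is +1.

1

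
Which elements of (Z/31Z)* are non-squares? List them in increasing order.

Square k = 1,…,15 (k and 31−k give the same square):
1²=1, 2²=4, 3²=9, 4²=16, 5²=25, 6²≡5, 7²≡18, 8²≡2, 9²≡19, 10²≡7, 11²≡28, 12²≡20, 13²≡14, 14²≡10, 15²≡8 (mod 31).
The residues are {1, 2, 4, 5, 7, 8, 9, 10, 14, 16, 18, 19, 20, 25, 28}; the non-residues are the remaining 15 nonzero classes.

3, 6, 11, 12, 13, 15, 17, 21, 22, 23, 24, 26, 27, 29, 30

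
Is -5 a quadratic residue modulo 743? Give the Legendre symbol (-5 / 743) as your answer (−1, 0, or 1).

1

First reduce: -5 ≡ 738 (mod 743).
Pull out 2: since 743 ≡ 7 (mod 8), (2/743) = +1.
Reciprocity: 369 ≡ 1 and 743 ≡ 3 (mod 4), so (369/743) = +(743/369).
Reduce top mod 369: now compute (5/369).
Reciprocity: 5 ≡ 1 and 369 ≡ 1 (mod 4), so (5/369) = +(369/5).
Reduce top mod 5: now compute (4/5).
Pull out 2^2: since 5 ≡ 5 (mod 8), (2/5) = -1, so (2/5)^2 = +1.
Reached (1/5) = 1. Collecting the sign flips along the way, the symbol is +1.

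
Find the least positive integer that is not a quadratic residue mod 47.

(2/47) = +1, so 2 is a residue.
(3/47) = +1, so 3 is a residue.
(4/47) = +1, so 4 is a residue.
(5/47) = −1, so 5 is the smallest positive non-residue mod 47.

5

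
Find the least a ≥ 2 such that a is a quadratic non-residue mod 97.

(2/97) = +1, so 2 is a residue.
(3/97) = +1, so 3 is a residue.
(4/97) = +1, so 4 is a residue.
(5/97) = −1, so 5 is the smallest positive non-residue mod 97.

5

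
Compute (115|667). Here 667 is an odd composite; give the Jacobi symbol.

0

Reciprocity: 115 ≡ 3 and 667 ≡ 3 (mod 4), so (115/667) = −(667/115).
Reduce top mod 115: now compute (92/115).
Pull out 2^2: since 115 ≡ 3 (mod 8), (2/115) = -1, so (2/115)^2 = +1.
Reciprocity: 23 ≡ 3 and 115 ≡ 3 (mod 4), so (23/115) = −(115/23).
Reduce top mod 23: now compute (0/23).
Top reduces to 0: gcd > 1, so the symbol is 0.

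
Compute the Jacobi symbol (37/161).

-1

Reciprocity: 37 ≡ 1 and 161 ≡ 1 (mod 4), so (37/161) = +(161/37).
Reduce top mod 37: now compute (13/37).
Reciprocity: 13 ≡ 1 and 37 ≡ 1 (mod 4), so (13/37) = +(37/13).
Reduce top mod 13: now compute (11/13).
Reciprocity: 11 ≡ 3 and 13 ≡ 1 (mod 4), so (11/13) = +(13/11).
Reduce top mod 11: now compute (2/11).
Pull out 2: since 11 ≡ 3 (mod 8), (2/11) = -1.
Reached (1/11) = 1. Collecting the sign flips along the way, the symbol is -1.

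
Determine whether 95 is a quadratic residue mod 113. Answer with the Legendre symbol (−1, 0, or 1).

1

Reciprocity: 95 ≡ 3 and 113 ≡ 1 (mod 4), so (95/113) = +(113/95).
Reduce top mod 95: now compute (18/95).
Pull out 2: since 95 ≡ 7 (mod 8), (2/95) = +1.
Reciprocity: 9 ≡ 1 and 95 ≡ 3 (mod 4), so (9/95) = +(95/9).
Reduce top mod 9: now compute (5/9).
Reciprocity: 5 ≡ 1 and 9 ≡ 1 (mod 4), so (5/9) = +(9/5).
Reduce top mod 5: now compute (4/5).
Pull out 2^2: since 5 ≡ 5 (mod 8), (2/5) = -1, so (2/5)^2 = +1.
Reached (1/5) = 1. Collecting the sign flips along the way, the symbol is +1.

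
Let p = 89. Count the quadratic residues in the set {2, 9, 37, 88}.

3

(2/89) = +1 → QR.
(9/89) = +1 → QR.
(37/89) = -1 → non-residue.
(88/89) = +1 → QR.
Total quadratic residues among the 4: 3.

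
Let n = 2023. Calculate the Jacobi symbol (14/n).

Pull out 2: since 2023 ≡ 7 (mod 8), (2/2023) = +1.
Reciprocity: 7 ≡ 3 and 2023 ≡ 3 (mod 4), so (7/2023) = −(2023/7).
Reduce top mod 7: now compute (0/7).
Top reduces to 0: gcd > 1, so the symbol is 0.

0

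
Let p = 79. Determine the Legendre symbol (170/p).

-1

Euler's criterion: (170/79) ≡ 12^39 (mod 79).
12^2 ≡ 65 (mod 79)
12^4 ≡ 38 (mod 79)
12^8 ≡ 22 (mod 79)
12^16 ≡ 10 (mod 79)
12^32 ≡ 21 (mod 79)
12^39 = 12^(32+4+2+1) ≡ 78 (mod 79).
Result is 78 ≡ −1, so (170/79) = −1.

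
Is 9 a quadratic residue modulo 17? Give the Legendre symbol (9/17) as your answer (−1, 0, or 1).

1

Euler's criterion: (9/17) ≡ 9^8 (mod 17).
9^2 ≡ 13 (mod 17)
9^4 ≡ 16 (mod 17)
9^8 ≡ 1 (mod 17)
9^8 = 9^(8) ≡ 1 (mod 17).
Result is 1, so (9/17) = 1.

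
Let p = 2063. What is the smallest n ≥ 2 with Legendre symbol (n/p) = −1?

(2/2063) = +1, so 2 is a residue.
(3/2063) = +1, so 3 is a residue.
(4/2063) = +1, so 4 is a residue.
(5/2063) = −1, so 5 is the smallest positive non-residue mod 2063.

5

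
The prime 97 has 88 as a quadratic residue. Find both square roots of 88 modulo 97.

31, 66

97 ≡ 1 (mod 4), so we find a root by search.
Trying successive values, 31² = 961 ≡ 88 (mod 97). The other root is 97 − 31 = 66.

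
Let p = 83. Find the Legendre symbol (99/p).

First reduce: 99 ≡ 16 (mod 83).
Pull out 2^4: since 83 ≡ 3 (mod 8), (2/83) = -1, so (2/83)^4 = +1.
Reached (1/83) = 1. Collecting the sign flips along the way, the symbol is +1.

1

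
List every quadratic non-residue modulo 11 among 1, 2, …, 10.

2, 6, 7, 8, 10

Square k = 1,…,5 (k and 11−k give the same square):
1²=1, 2²=4, 3²=9, 4²≡5, 5²≡3 (mod 11).
The residues are {1, 3, 4, 5, 9}; the non-residues are the remaining 5 nonzero classes.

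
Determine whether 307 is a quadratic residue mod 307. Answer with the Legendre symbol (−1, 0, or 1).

0

First reduce: 307 ≡ 0 (mod 307).
Top reduces to 0: gcd > 1, so the symbol is 0.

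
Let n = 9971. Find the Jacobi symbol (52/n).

Pull out 2^2: since 9971 ≡ 3 (mod 8), (2/9971) = -1, so (2/9971)^2 = +1.
Reciprocity: 13 ≡ 1 and 9971 ≡ 3 (mod 4), so (13/9971) = +(9971/13).
Reduce top mod 13: now compute (0/13).
Top reduces to 0: gcd > 1, so the symbol is 0.

0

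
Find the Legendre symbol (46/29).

-1

Euler's criterion: (46/29) ≡ 17^14 (mod 29).
17^2 ≡ 28 (mod 29)
17^4 ≡ 1 (mod 29)
17^8 ≡ 1 (mod 29)
17^14 = 17^(8+4+2) ≡ 28 (mod 29).
Result is 28 ≡ −1, so (46/29) = −1.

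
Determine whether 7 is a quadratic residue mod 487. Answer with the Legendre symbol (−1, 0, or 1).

Reciprocity: 7 ≡ 3 and 487 ≡ 3 (mod 4), so (7/487) = −(487/7).
Reduce top mod 7: now compute (4/7).
Pull out 2^2: since 7 ≡ 7 (mod 8), (2/7) = +1, so (2/7)^2 = +1.
Reached (1/7) = 1. Collecting the sign flips along the way, the symbol is -1.

-1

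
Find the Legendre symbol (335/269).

Euler's criterion: (335/269) ≡ 66^134 (mod 269).
66^2 ≡ 52 (mod 269)
66^4 ≡ 14 (mod 269)
66^8 ≡ 196 (mod 269)
66^16 ≡ 218 (mod 269)
66^32 ≡ 180 (mod 269)
66^64 ≡ 120 (mod 269)
66^128 ≡ 143 (mod 269)
66^134 = 66^(128+4+2) ≡ 1 (mod 269).
Result is 1, so (335/269) = 1.

1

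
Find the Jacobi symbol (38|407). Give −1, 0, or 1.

1

Pull out 2: since 407 ≡ 7 (mod 8), (2/407) = +1.
Reciprocity: 19 ≡ 3 and 407 ≡ 3 (mod 4), so (19/407) = −(407/19).
Reduce top mod 19: now compute (8/19).
Pull out 2^3: since 19 ≡ 3 (mod 8), (2/19) = -1, so (2/19)^3 = -1.
Reached (1/19) = 1. Collecting the sign flips along the way, the symbol is +1.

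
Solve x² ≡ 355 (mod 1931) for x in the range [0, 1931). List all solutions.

827, 1104

Since 1931 ≡ 3 (mod 4), a square root of 355 is 355^((1931+1)/4) = 355^483 mod 1931.
Repeated squaring: 355^2≡510, 355^4≡1346, 355^8≡438, 355^16≡675, 355^32≡1840, 355^64≡557, 355^128≡1289, 355^256≡861 (mod 1931).
355^483 = 355^(256+128+64+32+2+1) ≡ 1104 (mod 1931).
Check: 1104² = 1218816 ≡ 355 (mod 1931). The two roots are 827 and 1104.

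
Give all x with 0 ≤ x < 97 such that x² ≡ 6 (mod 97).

43, 54

97 ≡ 1 (mod 4), so we find a root by search.
Trying successive values, 43² = 1849 ≡ 6 (mod 97). The other root is 97 − 43 = 54.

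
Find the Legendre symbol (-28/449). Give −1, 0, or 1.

1

First reduce: -28 ≡ 421 (mod 449).
Reciprocity: 421 ≡ 1 and 449 ≡ 1 (mod 4), so (421/449) = +(449/421).
Reduce top mod 421: now compute (28/421).
Pull out 2^2: since 421 ≡ 5 (mod 8), (2/421) = -1, so (2/421)^2 = +1.
Reciprocity: 7 ≡ 3 and 421 ≡ 1 (mod 4), so (7/421) = +(421/7).
Reduce top mod 7: now compute (1/7).
Reached (1/7) = 1. Collecting the sign flips along the way, the symbol is +1.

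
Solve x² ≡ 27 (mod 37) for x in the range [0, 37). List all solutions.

8, 29

37 ≡ 1 (mod 4), so we find a root by search.
Trying successive values, 8² = 64 ≡ 27 (mod 37). The other root is 37 − 8 = 29.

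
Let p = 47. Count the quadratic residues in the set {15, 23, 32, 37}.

2

(15/47) = -1 → non-residue.
(23/47) = -1 → non-residue.
(32/47) = +1 → QR.
(37/47) = +1 → QR.
Total quadratic residues among the 4: 2.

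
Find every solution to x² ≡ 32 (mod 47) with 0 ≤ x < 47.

19, 28

Since 47 ≡ 3 (mod 4), a square root of 32 is 32^((47+1)/4) = 32^12 mod 47.
Repeated squaring: 32^2≡37, 32^4≡6, 32^8≡36 (mod 47).
32^12 = 32^(8+4) ≡ 28 (mod 47).
Check: 28² = 784 ≡ 32 (mod 47). The two roots are 19 and 28.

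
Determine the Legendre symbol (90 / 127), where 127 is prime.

-1

Euler's criterion: (90/127) ≡ 90^63 (mod 127).
90^2 ≡ 99 (mod 127)
90^4 ≡ 22 (mod 127)
90^8 ≡ 103 (mod 127)
90^16 ≡ 68 (mod 127)
90^32 ≡ 52 (mod 127)
90^63 = 90^(32+16+8+4+2+1) ≡ 126 (mod 127).
Result is 126 ≡ −1, so (90/127) = −1.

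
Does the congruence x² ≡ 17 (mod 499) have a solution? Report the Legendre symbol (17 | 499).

-1

Euler's criterion: (17/499) ≡ 17^249 (mod 499).
17^2 ≡ 289 (mod 499)
17^4 ≡ 188 (mod 499)
17^8 ≡ 414 (mod 499)
17^16 ≡ 239 (mod 499)
17^32 ≡ 235 (mod 499)
17^64 ≡ 335 (mod 499)
17^128 ≡ 449 (mod 499)
17^249 = 17^(128+64+32+16+8+1) ≡ 498 (mod 499).
Result is 498 ≡ −1, so (17/499) = −1.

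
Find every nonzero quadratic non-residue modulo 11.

2 6 7 8 10

Square k = 1,…,5 (k and 11−k give the same square):
1²=1, 2²=4, 3²=9, 4²≡5, 5²≡3 (mod 11).
The residues are {1, 3, 4, 5, 9}; the non-residues are the remaining 5 nonzero classes.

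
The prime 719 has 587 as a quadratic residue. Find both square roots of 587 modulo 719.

45, 674

Since 719 ≡ 3 (mod 4), a square root of 587 is 587^((719+1)/4) = 587^180 mod 719.
Repeated squaring: 587^2≡168, 587^4≡183, 587^8≡415, 587^16≡384, 587^32≡61, 587^64≡126, 587^128≡58 (mod 719).
587^180 = 587^(128+32+16+4) ≡ 45 (mod 719).
Check: 45² = 2025 ≡ 587 (mod 719). The two roots are 45 and 674.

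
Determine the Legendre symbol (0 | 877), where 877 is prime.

Top reduces to 0: gcd > 1, so the symbol is 0.

0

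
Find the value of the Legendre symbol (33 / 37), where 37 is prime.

Euler's criterion: (33/37) ≡ 33^18 (mod 37).
33^2 ≡ 16 (mod 37)
33^4 ≡ 34 (mod 37)
33^8 ≡ 9 (mod 37)
33^16 ≡ 7 (mod 37)
33^18 = 33^(16+2) ≡ 1 (mod 37).
Result is 1, so (33/37) = 1.

1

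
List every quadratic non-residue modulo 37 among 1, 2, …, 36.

2,5,6,8,13,14,15,17,18,19,20,22,23,24,29,31,32,35

Square k = 1,…,18 (k and 37−k give the same square):
1²=1, 2²=4, 3²=9, 4²=16, 5²=25, 6²=36, 7²≡12, 8²≡27, 9²≡7, 10²≡26, 11²≡10, 12²≡33, 13²≡21, 14²≡11, 15²≡3, 16²≡34, 17²≡30, 18²≡28 (mod 37).
The residues are {1, 3, 4, 7, 9, 10, 11, 12, 16, 21, 25, 26, 27, 28, 30, 33, 34, 36}; the non-residues are the remaining 18 nonzero classes.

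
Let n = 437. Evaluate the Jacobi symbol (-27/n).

-1

First reduce: -27 ≡ 410 (mod 437).
Pull out 2: since 437 ≡ 5 (mod 8), (2/437) = -1.
Reciprocity: 205 ≡ 1 and 437 ≡ 1 (mod 4), so (205/437) = +(437/205).
Reduce top mod 205: now compute (27/205).
Reciprocity: 27 ≡ 3 and 205 ≡ 1 (mod 4), so (27/205) = +(205/27).
Reduce top mod 27: now compute (16/27).
Pull out 2^4: since 27 ≡ 3 (mod 8), (2/27) = -1, so (2/27)^4 = +1.
Reached (1/27) = 1. Collecting the sign flips along the way, the symbol is -1.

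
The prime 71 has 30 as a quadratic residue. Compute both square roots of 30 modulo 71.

Since 71 ≡ 3 (mod 4), a square root of 30 is 30^((71+1)/4) = 30^18 mod 71.
Repeated squaring: 30^2≡48, 30^4≡32, 30^8≡30, 30^16≡48 (mod 71).
30^18 = 30^(16+2) ≡ 32 (mod 71).
Check: 32² = 1024 ≡ 30 (mod 71). The two roots are 32 and 39.

32, 39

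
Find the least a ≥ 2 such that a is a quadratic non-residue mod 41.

(2/41) = +1, so 2 is a residue.
(3/41) = −1, so 3 is the smallest positive non-residue mod 41.

3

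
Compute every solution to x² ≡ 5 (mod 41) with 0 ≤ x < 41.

13, 28

41 ≡ 1 (mod 4), so we find a root by search.
Trying successive values, 13² = 169 ≡ 5 (mod 41). The other root is 41 − 13 = 28.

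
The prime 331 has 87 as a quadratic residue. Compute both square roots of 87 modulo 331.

Since 331 ≡ 3 (mod 4), a square root of 87 is 87^((331+1)/4) = 87^83 mod 331.
Repeated squaring: 87^2≡287, 87^4≡281, 87^8≡183, 87^16≡58, 87^32≡54, 87^64≡268 (mod 331).
87^83 = 87^(64+16+2+1) ≡ 114 (mod 331).
Check: 114² = 12996 ≡ 87 (mod 331). The two roots are 114 and 217.

114, 217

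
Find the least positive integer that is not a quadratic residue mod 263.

(2/263) = +1, so 2 is a residue.
(3/263) = +1, so 3 is a residue.
(4/263) = +1, so 4 is a residue.
(5/263) = −1, so 5 is the smallest positive non-residue mod 263.

5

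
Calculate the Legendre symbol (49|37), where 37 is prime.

1

Euler's criterion: (49/37) ≡ 12^18 (mod 37).
12^2 ≡ 33 (mod 37)
12^4 ≡ 16 (mod 37)
12^8 ≡ 34 (mod 37)
12^16 ≡ 9 (mod 37)
12^18 = 12^(16+2) ≡ 1 (mod 37).
Result is 1, so (49/37) = 1.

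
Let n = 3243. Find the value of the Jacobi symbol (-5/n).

1

First reduce: -5 ≡ 3238 (mod 3243).
Pull out 2: since 3243 ≡ 3 (mod 8), (2/3243) = -1.
Reciprocity: 1619 ≡ 3 and 3243 ≡ 3 (mod 4), so (1619/3243) = −(3243/1619).
Reduce top mod 1619: now compute (5/1619).
Reciprocity: 5 ≡ 1 and 1619 ≡ 3 (mod 4), so (5/1619) = +(1619/5).
Reduce top mod 5: now compute (4/5).
Pull out 2^2: since 5 ≡ 5 (mod 8), (2/5) = -1, so (2/5)^2 = +1.
Reached (1/5) = 1. Collecting the sign flips along the way, the symbol is +1.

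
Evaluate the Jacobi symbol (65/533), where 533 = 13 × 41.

Reciprocity: 65 ≡ 1 and 533 ≡ 1 (mod 4), so (65/533) = +(533/65).
Reduce top mod 65: now compute (13/65).
Reciprocity: 13 ≡ 1 and 65 ≡ 1 (mod 4), so (13/65) = +(65/13).
Reduce top mod 13: now compute (0/13).
Top reduces to 0: gcd > 1, so the symbol is 0.

0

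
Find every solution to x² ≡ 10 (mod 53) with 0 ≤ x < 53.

53 ≡ 1 (mod 4), so we find a root by search.
Trying successive values, 13² = 169 ≡ 10 (mod 53). The other root is 53 − 13 = 40.

13, 40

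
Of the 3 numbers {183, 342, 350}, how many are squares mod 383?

2

(183/383) = -1 → non-residue.
(342/383) = +1 → QR.
(350/383) = +1 → QR.
Total quadratic residues among the 3: 2.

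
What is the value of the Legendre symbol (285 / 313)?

Euler's criterion: (285/313) ≡ 285^156 (mod 313).
285^2 ≡ 158 (mod 313)
285^4 ≡ 237 (mod 313)
285^8 ≡ 142 (mod 313)
285^16 ≡ 132 (mod 313)
285^32 ≡ 209 (mod 313)
285^64 ≡ 174 (mod 313)
285^128 ≡ 228 (mod 313)
285^156 = 285^(128+16+8+4) ≡ 312 (mod 313).
Result is 312 ≡ −1, so (285/313) = −1.

-1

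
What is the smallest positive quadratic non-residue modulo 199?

3

(2/199) = +1, so 2 is a residue.
(3/199) = −1, so 3 is the smallest positive non-residue mod 199.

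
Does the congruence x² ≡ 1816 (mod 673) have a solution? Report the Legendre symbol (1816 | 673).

First reduce: 1816 ≡ 470 (mod 673).
Pull out 2: since 673 ≡ 1 (mod 8), (2/673) = +1.
Reciprocity: 235 ≡ 3 and 673 ≡ 1 (mod 4), so (235/673) = +(673/235).
Reduce top mod 235: now compute (203/235).
Reciprocity: 203 ≡ 3 and 235 ≡ 3 (mod 4), so (203/235) = −(235/203).
Reduce top mod 203: now compute (32/203).
Pull out 2^5: since 203 ≡ 3 (mod 8), (2/203) = -1, so (2/203)^5 = -1.
Reached (1/203) = 1. Collecting the sign flips along the way, the symbol is +1.

1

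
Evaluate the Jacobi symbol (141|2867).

0

Reciprocity: 141 ≡ 1 and 2867 ≡ 3 (mod 4), so (141/2867) = +(2867/141).
Reduce top mod 141: now compute (47/141).
Reciprocity: 47 ≡ 3 and 141 ≡ 1 (mod 4), so (47/141) = +(141/47).
Reduce top mod 47: now compute (0/47).
Top reduces to 0: gcd > 1, so the symbol is 0.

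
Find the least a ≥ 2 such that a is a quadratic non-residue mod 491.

(2/491) = −1, so 2 is the smallest positive non-residue mod 491.

2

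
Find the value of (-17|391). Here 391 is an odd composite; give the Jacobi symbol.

0

First reduce: -17 ≡ 374 (mod 391).
Pull out 2: since 391 ≡ 7 (mod 8), (2/391) = +1.
Reciprocity: 187 ≡ 3 and 391 ≡ 3 (mod 4), so (187/391) = −(391/187).
Reduce top mod 187: now compute (17/187).
Reciprocity: 17 ≡ 1 and 187 ≡ 3 (mod 4), so (17/187) = +(187/17).
Reduce top mod 17: now compute (0/17).
Top reduces to 0: gcd > 1, so the symbol is 0.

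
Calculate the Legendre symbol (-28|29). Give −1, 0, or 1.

First reduce: -28 ≡ 1 (mod 29).
Reached (1/29) = 1. Collecting the sign flips along the way, the symbol is +1.

1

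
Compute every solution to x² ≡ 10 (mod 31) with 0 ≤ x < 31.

14, 17

Since 31 ≡ 3 (mod 4), a square root of 10 is 10^((31+1)/4) = 10^8 mod 31.
Repeated squaring: 10^2≡7, 10^4≡18, 10^8≡14 (mod 31).
10^8 = 10^(8) ≡ 14 (mod 31).
Check: 14² = 196 ≡ 10 (mod 31). The two roots are 14 and 17.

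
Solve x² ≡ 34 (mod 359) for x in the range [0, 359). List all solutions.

Since 359 ≡ 3 (mod 4), a square root of 34 is 34^((359+1)/4) = 34^90 mod 359.
Repeated squaring: 34^2≡79, 34^4≡138, 34^8≡17, 34^16≡289, 34^32≡233, 34^64≡80 (mod 359).
34^90 = 34^(64+16+8+2) ≡ 250 (mod 359).
Check: 250² = 62500 ≡ 34 (mod 359). The two roots are 109 and 250.

109, 250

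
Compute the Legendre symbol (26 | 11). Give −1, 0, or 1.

1

First reduce: 26 ≡ 4 (mod 11).
Pull out 2^2: since 11 ≡ 3 (mod 8), (2/11) = -1, so (2/11)^2 = +1.
Reached (1/11) = 1. Collecting the sign flips along the way, the symbol is +1.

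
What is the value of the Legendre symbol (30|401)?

Euler's criterion: (30/401) ≡ 30^200 (mod 401).
30^2 ≡ 98 (mod 401)
30^4 ≡ 381 (mod 401)
30^8 ≡ 400 (mod 401)
30^16 ≡ 1 (mod 401)
30^32 ≡ 1 (mod 401)
30^64 ≡ 1 (mod 401)
30^128 ≡ 1 (mod 401)
30^200 = 30^(128+64+8) ≡ 400 (mod 401).
Result is 400 ≡ −1, so (30/401) = −1.

-1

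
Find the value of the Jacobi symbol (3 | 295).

Reciprocity: 3 ≡ 3 and 295 ≡ 3 (mod 4), so (3/295) = −(295/3).
Reduce top mod 3: now compute (1/3).
Reached (1/3) = 1. Collecting the sign flips along the way, the symbol is -1.

-1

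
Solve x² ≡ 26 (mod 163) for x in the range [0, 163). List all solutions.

29, 134

Since 163 ≡ 3 (mod 4), a square root of 26 is 26^((163+1)/4) = 26^41 mod 163.
Repeated squaring: 26^2≡24, 26^4≡87, 26^8≡71, 26^16≡151, 26^32≡144 (mod 163).
26^41 = 26^(32+8+1) ≡ 134 (mod 163).
Check: 134² = 17956 ≡ 26 (mod 163). The two roots are 29 and 134.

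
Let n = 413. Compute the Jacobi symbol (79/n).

1

Reciprocity: 79 ≡ 3 and 413 ≡ 1 (mod 4), so (79/413) = +(413/79).
Reduce top mod 79: now compute (18/79).
Pull out 2: since 79 ≡ 7 (mod 8), (2/79) = +1.
Reciprocity: 9 ≡ 1 and 79 ≡ 3 (mod 4), so (9/79) = +(79/9).
Reduce top mod 9: now compute (7/9).
Reciprocity: 7 ≡ 3 and 9 ≡ 1 (mod 4), so (7/9) = +(9/7).
Reduce top mod 7: now compute (2/7).
Pull out 2: since 7 ≡ 7 (mod 8), (2/7) = +1.
Reached (1/7) = 1. Collecting the sign flips along the way, the symbol is +1.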